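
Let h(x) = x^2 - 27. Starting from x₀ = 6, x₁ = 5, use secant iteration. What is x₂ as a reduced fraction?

57/11

h(6) = 9, h(5) = -2. x₂ = 5 - (-2)·(5 - 6)/((-2) - 9) = 57/11.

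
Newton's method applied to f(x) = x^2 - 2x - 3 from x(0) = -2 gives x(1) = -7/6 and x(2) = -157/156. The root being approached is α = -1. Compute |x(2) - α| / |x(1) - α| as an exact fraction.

x(1) - α = -7/6 - (-1) = -7/6 + 1 = -1/6, so |x(1) - α| = 1/6.
x(2) - α = -157/156 - (-1) = -157/156 + 1 = -1/156, so |x(2) - α| = 1/156.
Ratio = (1/156) / (1/6) = 1/26.

1/26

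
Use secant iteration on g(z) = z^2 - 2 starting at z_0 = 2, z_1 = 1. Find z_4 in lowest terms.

g(2) = 2, g(1) = -1. z_2 = 1 - (-1)·(1 - 2)/((-1) - 2) = 4/3.
g(1) = -1, g(4/3) = -2/9. z_3 = (4/3) - (-2/9)·((4/3) - 1)/((-2/9) - (-1)) = 10/7.
g(4/3) = -2/9, g(10/7) = 2/49. z_4 = (10/7) - (2/49)·((10/7) - (4/3))/((2/49) - (-2/9)) = 41/29.

41/29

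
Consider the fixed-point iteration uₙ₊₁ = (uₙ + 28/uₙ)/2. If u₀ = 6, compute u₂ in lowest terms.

127/24

u₁ = (6 + 28/6)/2 = 16/3.
u₂ = (16/3 + 28/(16/3))/2 = 127/24.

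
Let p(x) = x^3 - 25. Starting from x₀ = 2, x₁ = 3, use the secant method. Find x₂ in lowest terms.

p(2) = -17, p(3) = 2. x₂ = 3 - 2·(3 - 2)/(2 - (-17)) = 55/19.

55/19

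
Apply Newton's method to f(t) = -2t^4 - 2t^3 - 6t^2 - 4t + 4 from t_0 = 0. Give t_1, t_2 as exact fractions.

f'(t) = -8t^3 - 6t^2 - 12t - 4.
f(0) = 4, f'(0) = -4, so t_1 = 0 - 4/(-4) = 1.
f(1) = -10, f'(1) = -30, so t_2 = 1 - (-10)/(-30) = 2/3.

t_1 = 1, t_2 = 2/3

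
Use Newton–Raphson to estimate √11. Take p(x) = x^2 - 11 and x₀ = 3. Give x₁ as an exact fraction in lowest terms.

p'(x) = 2x.
p(3) = -2, p'(3) = 6, so x₁ = 3 - (-2)/6 = 10/3.

10/3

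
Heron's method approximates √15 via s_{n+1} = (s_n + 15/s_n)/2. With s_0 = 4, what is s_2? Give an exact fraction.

s_1 = (4 + 15/4)/2 = 31/8.
s_2 = (31/8 + 15/(31/8))/2 = 1921/496.

1921/496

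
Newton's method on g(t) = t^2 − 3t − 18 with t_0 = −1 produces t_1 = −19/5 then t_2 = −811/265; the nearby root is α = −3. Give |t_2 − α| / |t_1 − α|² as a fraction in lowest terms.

t_1 − α = −19/5 − (−3) = −19/5 + 3 = −4/5, so |t_1 − α| = 4/5.
t_2 − α = −811/265 − (−3) = −811/265 + 3 = −16/265, so |t_2 − α| = 16/265.
|t_1 − α|² = 16/25.
Ratio = (16/265) / (16/25) = 5/53.

5/53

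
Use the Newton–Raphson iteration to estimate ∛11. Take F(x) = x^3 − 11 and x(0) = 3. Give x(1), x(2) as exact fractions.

x(1) = 65/27, x(2) = 765763/342225

F'(x) = 3x^2.
F(3) = 16, F'(3) = 27, so x(1) = 3 − 16/27 = 65/27.
F(65/27) = 58112/19683, F'(65/27) = 4225/243, so x(2) = (65/27) − (58112/19683)/(4225/243) = 765763/342225.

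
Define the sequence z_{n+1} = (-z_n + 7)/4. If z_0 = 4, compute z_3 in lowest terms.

87/64

z_1 = (-4 + 7)/4 = 3/4.
z_2 = (-(3/4) + 7)/4 = 25/16.
z_3 = (-(25/16) + 7)/4 = 87/64.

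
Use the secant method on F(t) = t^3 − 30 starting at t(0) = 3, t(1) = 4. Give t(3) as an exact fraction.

80271/25886

F(3) = −3, F(4) = 34. t(2) = 4 − 34·(4 − 3)/(34 − (−3)) = 114/37.
F(4) = 34, F(114/37) = −38046/50653. t(3) = (114/37) − (−38046/50653)·((114/37) − 4)/((−38046/50653) − 34) = 80271/25886.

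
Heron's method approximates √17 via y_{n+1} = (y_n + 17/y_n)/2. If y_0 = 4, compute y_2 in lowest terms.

2177/528

y_1 = (4 + 17/4)/2 = 33/8.
y_2 = (33/8 + 17/(33/8))/2 = 2177/528.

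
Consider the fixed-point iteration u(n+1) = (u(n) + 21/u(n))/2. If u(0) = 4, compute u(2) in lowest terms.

u(1) = (4 + 21/4)/2 = 37/8.
u(2) = (37/8 + 21/(37/8))/2 = 2713/592.

2713/592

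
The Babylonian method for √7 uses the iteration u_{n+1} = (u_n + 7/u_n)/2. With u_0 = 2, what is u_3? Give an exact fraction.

u_1 = (2 + 7/2)/2 = 11/4.
u_2 = (11/4 + 7/(11/4))/2 = 233/88.
u_3 = (233/88 + 7/(233/88))/2 = 108497/41008.

108497/41008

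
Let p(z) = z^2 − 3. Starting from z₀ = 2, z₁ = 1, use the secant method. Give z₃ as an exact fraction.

p(2) = 1, p(1) = −2. z₂ = 1 − (−2)·(1 − 2)/((−2) − 1) = 5/3.
p(1) = −2, p(5/3) = −2/9. z₃ = (5/3) − (−2/9)·((5/3) − 1)/((−2/9) − (−2)) = 7/4.

7/4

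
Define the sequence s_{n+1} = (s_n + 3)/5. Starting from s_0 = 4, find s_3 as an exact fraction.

s_1 = (4 + 3)/5 = 7/5.
s_2 = ((7/5) + 3)/5 = 22/25.
s_3 = ((22/25) + 3)/5 = 97/125.

97/125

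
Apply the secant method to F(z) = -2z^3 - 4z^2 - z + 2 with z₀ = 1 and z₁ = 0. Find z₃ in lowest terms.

98/113

F(1) = -5, F(0) = 2. z₂ = 0 - 2·(0 - 1)/(2 - (-5)) = 2/7.
F(0) = 2, F(2/7) = 460/343. z₃ = (2/7) - (460/343)·((2/7) - 0)/((460/343) - 2) = 98/113.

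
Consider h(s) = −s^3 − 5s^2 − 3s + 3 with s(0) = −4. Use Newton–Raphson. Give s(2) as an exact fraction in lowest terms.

h'(s) = −3s^2 − 10s − 3.
h(−4) = −1, h'(−4) = −11, so s(1) = (−4) − (−1)/(−11) = −45/11.
h(−45/11) = 78/1331, h'(−45/11) = −1488/121, so s(2) = (−45/11) − (78/1331)/(−1488/121) = −11147/2728.

−11147/2728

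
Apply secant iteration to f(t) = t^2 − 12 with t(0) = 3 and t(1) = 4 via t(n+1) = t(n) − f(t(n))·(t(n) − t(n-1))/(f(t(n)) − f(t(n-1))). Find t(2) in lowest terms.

24/7

f(3) = −3, f(4) = 4. t(2) = 4 − 4·(4 − 3)/(4 − (−3)) = 24/7.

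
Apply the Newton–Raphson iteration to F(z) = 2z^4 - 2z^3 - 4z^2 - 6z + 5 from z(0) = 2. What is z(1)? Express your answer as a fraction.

43/18

F'(z) = 8z^3 - 6z^2 - 8z - 6.
F(2) = -7, F'(2) = 18, so z(1) = 2 - (-7)/18 = 43/18.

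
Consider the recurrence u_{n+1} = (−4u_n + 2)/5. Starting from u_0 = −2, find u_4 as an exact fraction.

−86/125

u_1 = (−4·(−2) + 2)/5 = 2.
u_2 = (−4·2 + 2)/5 = −6/5.
u_3 = (−4·(−6/5) + 2)/5 = 34/25.
u_4 = (−4·(34/25) + 2)/5 = −86/125.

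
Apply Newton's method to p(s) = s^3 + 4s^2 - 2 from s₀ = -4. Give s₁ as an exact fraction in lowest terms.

p'(s) = 3s^2 + 8s.
p(-4) = -2, p'(-4) = 16, so s₁ = (-4) - (-2)/16 = -31/8.

-31/8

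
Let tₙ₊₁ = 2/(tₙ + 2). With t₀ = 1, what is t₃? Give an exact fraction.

t₁ = 2/(1 + 2) = 2/3.
t₂ = 2/(2/3 + 2) = 3/4.
t₃ = 2/(3/4 + 2) = 8/11.

8/11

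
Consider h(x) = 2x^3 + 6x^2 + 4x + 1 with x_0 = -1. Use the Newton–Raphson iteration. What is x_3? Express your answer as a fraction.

h'(x) = 6x^2 + 12x + 4.
h(-1) = 1, h'(-1) = -2, so x_1 = (-1) - 1/(-2) = -1/2.
h(-1/2) = 1/4, h'(-1/2) = -1/2, so x_2 = (-1/2) - (1/4)/(-1/2) = 0.
h(0) = 1, h'(0) = 4, so x_3 = 0 - 1/4 = -1/4.

-1/4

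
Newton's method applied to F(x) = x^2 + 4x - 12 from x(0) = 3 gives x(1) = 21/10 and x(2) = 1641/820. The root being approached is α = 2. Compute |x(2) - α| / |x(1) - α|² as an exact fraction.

x(1) - α = 21/10 - 2 = 1/10, so |x(1) - α| = 1/10.
x(2) - α = 1641/820 - 2 = 1/820, so |x(2) - α| = 1/820.
|x(1) - α|² = 1/100.
Ratio = (1/820) / (1/100) = 5/41.

5/41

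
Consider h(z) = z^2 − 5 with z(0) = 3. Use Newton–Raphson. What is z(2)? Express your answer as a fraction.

47/21

h'(z) = 2z.
h(3) = 4, h'(3) = 6, so z(1) = 3 − 4/6 = 7/3.
h(7/3) = 4/9, h'(7/3) = 14/3, so z(2) = (7/3) − (4/9)/(14/3) = 47/21.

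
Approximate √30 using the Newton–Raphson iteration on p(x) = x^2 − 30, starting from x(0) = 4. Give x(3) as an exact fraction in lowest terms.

2033761/371312

p'(x) = 2x.
p(4) = −14, p'(4) = 8, so x(1) = 4 − (−14)/8 = 23/4.
p(23/4) = 49/16, p'(23/4) = 23/2, so x(2) = (23/4) − (49/16)/(23/2) = 1009/184.
p(1009/184) = 2401/33856, p'(1009/184) = 1009/92, so x(3) = (1009/184) − (2401/33856)/(1009/92) = 2033761/371312.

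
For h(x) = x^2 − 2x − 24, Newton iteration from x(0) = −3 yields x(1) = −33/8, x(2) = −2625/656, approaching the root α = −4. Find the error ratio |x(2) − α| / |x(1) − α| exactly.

1/82

x(1) − α = −33/8 − (−4) = −33/8 + 4 = −1/8, so |x(1) − α| = 1/8.
x(2) − α = −2625/656 − (−4) = −2625/656 + 4 = −1/656, so |x(2) − α| = 1/656.
Ratio = (1/656) / (1/8) = 1/82.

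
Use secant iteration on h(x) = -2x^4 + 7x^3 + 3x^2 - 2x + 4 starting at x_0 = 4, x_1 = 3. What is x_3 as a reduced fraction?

298689/74291

h(4) = -20, h(3) = 52. x_2 = 3 - 52·(3 - 4)/(52 - (-20)) = 67/18.
h(3) = 52, h(67/18) = 398905/26244. x_3 = (67/18) - (398905/26244)·((67/18) - 3)/((398905/26244) - 52) = 298689/74291.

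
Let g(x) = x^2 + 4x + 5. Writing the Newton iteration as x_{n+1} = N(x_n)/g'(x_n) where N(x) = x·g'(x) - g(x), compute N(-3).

g'(x) = 2x + 4.
N(x) = x·g'(x) - g(x) = x·(2x + 4) - (x^2 + 4x + 5) = x^2 - 5.
N(-3) = 4.

4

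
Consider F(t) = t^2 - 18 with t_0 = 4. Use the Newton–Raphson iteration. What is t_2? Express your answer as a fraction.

F'(t) = 2t.
F(4) = -2, F'(4) = 8, so t_1 = 4 - (-2)/8 = 17/4.
F(17/4) = 1/16, F'(17/4) = 17/2, so t_2 = (17/4) - (1/16)/(17/2) = 577/136.

577/136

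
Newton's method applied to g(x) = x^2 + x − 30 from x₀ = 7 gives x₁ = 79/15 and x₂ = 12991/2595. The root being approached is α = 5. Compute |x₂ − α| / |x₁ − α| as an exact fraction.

x₁ − α = 79/15 − 5 = 4/15, so |x₁ − α| = 4/15.
x₂ − α = 12991/2595 − 5 = 16/2595, so |x₂ − α| = 16/2595.
Ratio = (16/2595) / (4/15) = 4/173.

4/173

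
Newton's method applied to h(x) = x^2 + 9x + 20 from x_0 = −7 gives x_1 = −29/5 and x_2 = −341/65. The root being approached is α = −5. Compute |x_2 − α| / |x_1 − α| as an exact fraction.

4/13

x_1 − α = −29/5 − (−5) = −29/5 + 5 = −4/5, so |x_1 − α| = 4/5.
x_2 − α = −341/65 − (−5) = −341/65 + 5 = −16/65, so |x_2 − α| = 16/65.
Ratio = (16/65) / (4/5) = 4/13.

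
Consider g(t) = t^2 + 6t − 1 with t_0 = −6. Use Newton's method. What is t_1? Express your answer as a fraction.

g'(t) = 2t + 6.
g(−6) = −1, g'(−6) = −6, so t_1 = (−6) − (−1)/(−6) = −37/6.

−37/6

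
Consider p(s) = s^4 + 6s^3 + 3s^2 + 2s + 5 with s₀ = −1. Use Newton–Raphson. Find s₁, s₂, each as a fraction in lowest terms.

s₁ = −11/10, s₂ = −129497/118560

p'(s) = 4s^3 + 18s^2 + 6s + 2.
p(−1) = 1, p'(−1) = 10, so s₁ = (−1) − 1/10 = −11/10.
p(−11/10) = −919/10000, p'(−11/10) = 1482/125, so s₂ = (−11/10) − (−919/10000)/(1482/125) = −129497/118560.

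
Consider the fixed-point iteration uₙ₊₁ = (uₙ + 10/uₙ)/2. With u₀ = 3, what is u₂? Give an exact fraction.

u₁ = (3 + 10/3)/2 = 19/6.
u₂ = (19/6 + 10/(19/6))/2 = 721/228.

721/228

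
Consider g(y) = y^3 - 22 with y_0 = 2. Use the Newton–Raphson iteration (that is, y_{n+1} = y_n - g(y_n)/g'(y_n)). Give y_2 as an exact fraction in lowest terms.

9235/3249

g'(y) = 3y^2.
g(2) = -14, g'(2) = 12, so y_1 = 2 - (-14)/12 = 19/6.
g(19/6) = 2107/216, g'(19/6) = 361/12, so y_2 = (19/6) - (2107/216)/(361/12) = 9235/3249.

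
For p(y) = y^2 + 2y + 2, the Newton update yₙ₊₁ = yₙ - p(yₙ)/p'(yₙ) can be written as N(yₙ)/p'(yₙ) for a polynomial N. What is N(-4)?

14

p'(y) = 2y + 2.
N(y) = y·p'(y) - p(y) = y·(2y + 2) - (y^2 + 2y + 2) = y^2 - 2.
N(-4) = 14.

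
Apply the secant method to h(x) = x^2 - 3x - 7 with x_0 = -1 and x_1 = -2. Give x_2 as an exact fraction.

-3/2

h(-1) = -3, h(-2) = 3. x_2 = (-2) - 3·((-2) - (-1))/(3 - (-3)) = -3/2.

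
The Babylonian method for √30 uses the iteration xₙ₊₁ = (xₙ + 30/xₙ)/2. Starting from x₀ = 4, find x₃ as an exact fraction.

2033761/371312

x₁ = (4 + 30/4)/2 = 23/4.
x₂ = (23/4 + 30/(23/4))/2 = 1009/184.
x₃ = (1009/184 + 30/(1009/184))/2 = 2033761/371312.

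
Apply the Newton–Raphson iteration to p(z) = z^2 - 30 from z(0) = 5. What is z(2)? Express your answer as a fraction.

p'(z) = 2z.
p(5) = -5, p'(5) = 10, so z(1) = 5 - (-5)/10 = 11/2.
p(11/2) = 1/4, p'(11/2) = 11, so z(2) = (11/2) - (1/4)/11 = 241/44.

241/44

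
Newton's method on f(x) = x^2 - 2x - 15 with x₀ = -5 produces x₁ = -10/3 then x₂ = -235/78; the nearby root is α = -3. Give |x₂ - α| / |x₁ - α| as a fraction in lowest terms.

1/26

x₁ - α = -10/3 - (-3) = -10/3 + 3 = -1/3, so |x₁ - α| = 1/3.
x₂ - α = -235/78 - (-3) = -235/78 + 3 = -1/78, so |x₂ - α| = 1/78.
Ratio = (1/78) / (1/3) = 1/26.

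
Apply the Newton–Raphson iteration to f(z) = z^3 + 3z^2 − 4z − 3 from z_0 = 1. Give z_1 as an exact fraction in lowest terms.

f'(z) = 3z^2 + 6z − 4.
f(1) = −3, f'(1) = 5, so z_1 = 1 − (−3)/5 = 8/5.

8/5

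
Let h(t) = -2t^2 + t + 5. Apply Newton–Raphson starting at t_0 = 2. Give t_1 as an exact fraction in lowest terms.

h'(t) = -4t + 1.
h(2) = -1, h'(2) = -7, so t_1 = 2 - (-1)/(-7) = 13/7.

13/7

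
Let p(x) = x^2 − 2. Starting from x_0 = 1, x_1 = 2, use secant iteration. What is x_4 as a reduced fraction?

p(1) = −1, p(2) = 2. x_2 = 2 − 2·(2 − 1)/(2 − (−1)) = 4/3.
p(2) = 2, p(4/3) = −2/9. x_3 = (4/3) − (−2/9)·((4/3) − 2)/((−2/9) − 2) = 7/5.
p(4/3) = −2/9, p(7/5) = −1/25. x_4 = (7/5) − (−1/25)·((7/5) − (4/3))/((−1/25) − (−2/9)) = 58/41.

58/41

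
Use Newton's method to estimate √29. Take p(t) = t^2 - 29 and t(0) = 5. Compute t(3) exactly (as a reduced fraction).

528527/98145

p'(t) = 2t.
p(5) = -4, p'(5) = 10, so t(1) = 5 - (-4)/10 = 27/5.
p(27/5) = 4/25, p'(27/5) = 54/5, so t(2) = (27/5) - (4/25)/(54/5) = 727/135.
p(727/135) = 4/18225, p'(727/135) = 1454/135, so t(3) = (727/135) - (4/18225)/(1454/135) = 528527/98145.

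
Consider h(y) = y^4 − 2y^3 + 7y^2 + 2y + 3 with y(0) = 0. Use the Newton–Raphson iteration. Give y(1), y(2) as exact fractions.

y(1) = −3/2, y(2) = −663/736

h'(y) = 4y^3 − 6y^2 + 14y + 2.
h(0) = 3, h'(0) = 2, so y(1) = 0 − 3/2 = −3/2.
h(−3/2) = 441/16, h'(−3/2) = −46, so y(2) = (−3/2) − (441/16)/(−46) = −663/736.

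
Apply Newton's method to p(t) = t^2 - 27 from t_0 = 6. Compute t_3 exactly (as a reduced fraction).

56451/10864

p'(t) = 2t.
p(6) = 9, p'(6) = 12, so t_1 = 6 - 9/12 = 21/4.
p(21/4) = 9/16, p'(21/4) = 21/2, so t_2 = (21/4) - (9/16)/(21/2) = 291/56.
p(291/56) = 9/3136, p'(291/56) = 291/28, so t_3 = (291/56) - (9/3136)/(291/28) = 56451/10864.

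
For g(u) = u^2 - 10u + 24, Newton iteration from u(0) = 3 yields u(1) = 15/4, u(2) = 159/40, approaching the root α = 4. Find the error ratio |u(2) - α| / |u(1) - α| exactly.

u(1) - α = 15/4 - 4 = -1/4, so |u(1) - α| = 1/4.
u(2) - α = 159/40 - 4 = -1/40, so |u(2) - α| = 1/40.
Ratio = (1/40) / (1/4) = 1/10.

1/10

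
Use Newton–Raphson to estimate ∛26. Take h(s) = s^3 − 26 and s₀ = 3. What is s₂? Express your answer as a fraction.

h'(s) = 3s^2.
h(3) = 1, h'(3) = 27, so s₁ = 3 − 1/27 = 80/27.
h(80/27) = 242/19683, h'(80/27) = 6400/243, so s₂ = (80/27) − (242/19683)/(6400/243) = 767879/259200.

767879/259200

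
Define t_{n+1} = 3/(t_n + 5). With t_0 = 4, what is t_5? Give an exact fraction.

t_1 = 3/(4 + 5) = 1/3.
t_2 = 3/(1/3 + 5) = 9/16.
t_3 = 3/(9/16 + 5) = 48/89.
t_4 = 3/(48/89 + 5) = 267/493.
t_5 = 3/(267/493 + 5) = 1479/2732.

1479/2732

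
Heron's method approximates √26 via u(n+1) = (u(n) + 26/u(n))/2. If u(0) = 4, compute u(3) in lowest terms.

u(1) = (4 + 26/4)/2 = 21/4.
u(2) = (21/4 + 26/(21/4))/2 = 857/168.
u(3) = (857/168 + 26/(857/168))/2 = 1468273/287952.

1468273/287952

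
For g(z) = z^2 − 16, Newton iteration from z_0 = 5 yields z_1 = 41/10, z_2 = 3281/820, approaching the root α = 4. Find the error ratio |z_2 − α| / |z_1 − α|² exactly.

z_1 − α = 41/10 − 4 = 1/10, so |z_1 − α| = 1/10.
z_2 − α = 3281/820 − 4 = 1/820, so |z_2 − α| = 1/820.
|z_1 − α|² = 1/100.
Ratio = (1/820) / (1/100) = 5/41.

5/41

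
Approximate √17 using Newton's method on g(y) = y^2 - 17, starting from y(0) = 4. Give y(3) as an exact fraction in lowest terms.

9478657/2298912

g'(y) = 2y.
g(4) = -1, g'(4) = 8, so y(1) = 4 - (-1)/8 = 33/8.
g(33/8) = 1/64, g'(33/8) = 33/4, so y(2) = (33/8) - (1/64)/(33/4) = 2177/528.
g(2177/528) = 1/278784, g'(2177/528) = 2177/264, so y(3) = (2177/528) - (1/278784)/(2177/264) = 9478657/2298912.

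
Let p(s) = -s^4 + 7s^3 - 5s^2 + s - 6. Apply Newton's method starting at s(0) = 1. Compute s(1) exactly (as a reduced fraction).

p'(s) = -4s^3 + 21s^2 - 10s + 1.
p(1) = -4, p'(1) = 8, so s(1) = 1 - (-4)/8 = 3/2.

3/2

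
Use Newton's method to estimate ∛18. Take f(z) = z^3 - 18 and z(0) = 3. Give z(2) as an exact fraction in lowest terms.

755/288

f'(z) = 3z^2.
f(3) = 9, f'(3) = 27, so z(1) = 3 - 9/27 = 8/3.
f(8/3) = 26/27, f'(8/3) = 64/3, so z(2) = (8/3) - (26/27)/(64/3) = 755/288.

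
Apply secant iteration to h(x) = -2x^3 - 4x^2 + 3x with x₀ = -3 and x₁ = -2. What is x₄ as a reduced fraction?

-1692672/659911

h(-3) = 9, h(-2) = -6. x₂ = (-2) - (-6)·((-2) - (-3))/((-6) - 9) = -12/5.
h(-2) = -6, h(-12/5) = -324/125. x₃ = (-12/5) - (-324/125)·((-12/5) - (-2))/((-324/125) - (-6)) = -192/71.
h(-12/5) = -324/125, h(-192/71) = 782784/357911. x₄ = (-192/71) - (782784/357911)·((-192/71) - (-12/5))/((782784/357911) - (-324/125)) = -1692672/659911.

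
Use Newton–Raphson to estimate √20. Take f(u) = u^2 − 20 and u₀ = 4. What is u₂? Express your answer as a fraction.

161/36

f'(u) = 2u.
f(4) = −4, f'(4) = 8, so u₁ = 4 − (−4)/8 = 9/2.
f(9/2) = 1/4, f'(9/2) = 9, so u₂ = (9/2) − (1/4)/9 = 161/36.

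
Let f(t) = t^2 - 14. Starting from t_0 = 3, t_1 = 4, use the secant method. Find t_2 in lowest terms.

f(3) = -5, f(4) = 2. t_2 = 4 - 2·(4 - 3)/(2 - (-5)) = 26/7.

26/7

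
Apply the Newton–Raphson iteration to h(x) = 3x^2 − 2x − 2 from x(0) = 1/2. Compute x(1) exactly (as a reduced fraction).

11/4

h'(x) = 6x − 2.
h(1/2) = −9/4, h'(1/2) = 1, so x(1) = (1/2) − (−9/4)/1 = 11/4.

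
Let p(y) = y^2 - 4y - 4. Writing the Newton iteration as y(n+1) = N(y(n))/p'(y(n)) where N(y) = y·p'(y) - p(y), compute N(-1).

p'(y) = 2y - 4.
N(y) = y·p'(y) - p(y) = y·(2y - 4) - (y^2 - 4y - 4) = y^2 + 4.
N(-1) = 5.

5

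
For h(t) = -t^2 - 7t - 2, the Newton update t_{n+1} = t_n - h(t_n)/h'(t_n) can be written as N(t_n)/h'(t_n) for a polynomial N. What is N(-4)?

-14

h'(t) = -2t - 7.
N(t) = t·h'(t) - h(t) = t·(-2t - 7) - (-t^2 - 7t - 2) = -t^2 + 2.
N(-4) = -14.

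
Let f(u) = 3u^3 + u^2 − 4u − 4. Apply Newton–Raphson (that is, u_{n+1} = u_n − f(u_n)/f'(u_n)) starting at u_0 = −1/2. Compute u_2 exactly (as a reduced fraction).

f'(u) = 9u^2 + 2u − 4.
f(−1/2) = −17/8, f'(−1/2) = −11/4, so u_1 = (−1/2) − (−17/8)/(−11/4) = −14/11.
f(−14/11) = −4624/1331, f'(−14/11) = 972/121, so u_2 = (−14/11) − (−4624/1331)/(972/121) = −2246/2673.

−2246/2673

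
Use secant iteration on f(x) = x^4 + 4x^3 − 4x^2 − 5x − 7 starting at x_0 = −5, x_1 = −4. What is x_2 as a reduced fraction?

−427/94

f(−5) = 43, f(−4) = −51. x_2 = (−4) − (−51)·((−4) − (−5))/((−51) − 43) = −427/94.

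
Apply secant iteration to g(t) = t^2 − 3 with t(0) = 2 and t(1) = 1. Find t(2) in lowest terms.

g(2) = 1, g(1) = −2. t(2) = 1 − (−2)·(1 − 2)/((−2) − 1) = 5/3.

5/3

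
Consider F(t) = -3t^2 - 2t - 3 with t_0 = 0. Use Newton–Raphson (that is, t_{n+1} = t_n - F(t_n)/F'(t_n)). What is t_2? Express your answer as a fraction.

-15/28

F'(t) = -6t - 2.
F(0) = -3, F'(0) = -2, so t_1 = 0 - (-3)/(-2) = -3/2.
F(-3/2) = -27/4, F'(-3/2) = 7, so t_2 = (-3/2) - (-27/4)/7 = -15/28.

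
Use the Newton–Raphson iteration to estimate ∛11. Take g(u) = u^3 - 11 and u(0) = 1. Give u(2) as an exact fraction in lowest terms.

4691/1521

g'(u) = 3u^2.
g(1) = -10, g'(1) = 3, so u(1) = 1 - (-10)/3 = 13/3.
g(13/3) = 1900/27, g'(13/3) = 169/3, so u(2) = (13/3) - (1900/27)/(169/3) = 4691/1521.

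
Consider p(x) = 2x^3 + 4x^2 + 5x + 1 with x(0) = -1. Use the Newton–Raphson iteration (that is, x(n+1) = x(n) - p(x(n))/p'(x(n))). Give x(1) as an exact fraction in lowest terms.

p'(x) = 6x^2 + 8x + 5.
p(-1) = -2, p'(-1) = 3, so x(1) = (-1) - (-2)/3 = -1/3.

-1/3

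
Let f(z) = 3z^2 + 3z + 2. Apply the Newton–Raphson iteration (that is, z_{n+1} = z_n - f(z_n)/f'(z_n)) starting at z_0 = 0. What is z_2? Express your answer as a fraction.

f'(z) = 6z + 3.
f(0) = 2, f'(0) = 3, so z_1 = 0 - 2/3 = -2/3.
f(-2/3) = 4/3, f'(-2/3) = -1, so z_2 = (-2/3) - (4/3)/(-1) = 2/3.

2/3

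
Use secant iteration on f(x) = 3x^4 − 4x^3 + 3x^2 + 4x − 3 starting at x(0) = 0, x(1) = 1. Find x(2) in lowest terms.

1/2

f(0) = −3, f(1) = 3. x(2) = 1 − 3·(1 − 0)/(3 − (−3)) = 1/2.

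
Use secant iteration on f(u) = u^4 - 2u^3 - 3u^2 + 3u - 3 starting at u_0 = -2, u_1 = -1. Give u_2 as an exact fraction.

f(-2) = 11, f(-1) = -6. u_2 = (-1) - (-6)·((-1) - (-2))/((-6) - 11) = -23/17.

-23/17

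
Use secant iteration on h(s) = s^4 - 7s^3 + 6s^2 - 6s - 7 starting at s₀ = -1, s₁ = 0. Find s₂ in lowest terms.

-7/20

h(-1) = 13, h(0) = -7. s₂ = 0 - (-7)·(0 - (-1))/((-7) - 13) = -7/20.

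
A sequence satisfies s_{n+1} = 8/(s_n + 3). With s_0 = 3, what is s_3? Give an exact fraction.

104/63

s_1 = 8/(3 + 3) = 4/3.
s_2 = 8/(4/3 + 3) = 24/13.
s_3 = 8/(24/13 + 3) = 104/63.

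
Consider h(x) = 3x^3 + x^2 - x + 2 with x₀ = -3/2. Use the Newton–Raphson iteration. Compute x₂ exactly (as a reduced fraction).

h'(x) = 9x^2 + 2x - 1.
h(-3/2) = -35/8, h'(-3/2) = 65/4, so x₁ = (-3/2) - (-35/8)/(65/4) = -16/13.
h(-16/13) = -1862/2197, h'(-16/13) = 1719/169, so x₂ = (-16/13) - (-1862/2197)/(1719/169) = -25642/22347.

-25642/22347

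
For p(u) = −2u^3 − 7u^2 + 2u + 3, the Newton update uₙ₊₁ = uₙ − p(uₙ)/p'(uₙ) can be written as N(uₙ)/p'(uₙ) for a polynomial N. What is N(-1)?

−6

p'(u) = −6u^2 − 14u + 2.
N(u) = u·p'(u) − p(u) = u·(−6u^2 − 14u + 2) − (−2u^3 − 7u^2 + 2u + 3) = −4u^3 − 7u^2 − 3.
N(-1) = −6.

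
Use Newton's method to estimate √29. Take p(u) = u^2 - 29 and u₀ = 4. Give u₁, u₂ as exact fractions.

u₁ = 45/8, u₂ = 3881/720

p'(u) = 2u.
p(4) = -13, p'(4) = 8, so u₁ = 4 - (-13)/8 = 45/8.
p(45/8) = 169/64, p'(45/8) = 45/4, so u₂ = (45/8) - (169/64)/(45/4) = 3881/720.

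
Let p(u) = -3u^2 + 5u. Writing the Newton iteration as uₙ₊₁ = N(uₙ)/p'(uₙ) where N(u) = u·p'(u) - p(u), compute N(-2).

p'(u) = -6u + 5.
N(u) = u·p'(u) - p(u) = u·(-6u + 5) - (-3u^2 + 5u) = -3u^2.
N(-2) = -12.

-12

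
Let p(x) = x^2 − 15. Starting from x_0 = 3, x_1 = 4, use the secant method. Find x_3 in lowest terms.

213/55

p(3) = −6, p(4) = 1. x_2 = 4 − 1·(4 − 3)/(1 − (−6)) = 27/7.
p(4) = 1, p(27/7) = −6/49. x_3 = (27/7) − (−6/49)·((27/7) − 4)/((−6/49) − 1) = 213/55.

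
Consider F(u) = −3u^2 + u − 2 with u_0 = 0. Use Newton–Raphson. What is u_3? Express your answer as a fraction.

58/539

F'(u) = −6u + 1.
F(0) = −2, F'(0) = 1, so u_1 = 0 − (−2)/1 = 2.
F(2) = −12, F'(2) = −11, so u_2 = 2 − (−12)/(−11) = 10/11.
F(10/11) = −432/121, F'(10/11) = −49/11, so u_3 = (10/11) − (−432/121)/(−49/11) = 58/539.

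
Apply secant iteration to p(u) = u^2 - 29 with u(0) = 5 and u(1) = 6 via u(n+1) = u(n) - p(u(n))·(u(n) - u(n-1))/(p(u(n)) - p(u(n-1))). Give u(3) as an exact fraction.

673/125

p(5) = -4, p(6) = 7. u(2) = 6 - 7·(6 - 5)/(7 - (-4)) = 59/11.
p(6) = 7, p(59/11) = -28/121. u(3) = (59/11) - (-28/121)·((59/11) - 6)/((-28/121) - 7) = 673/125.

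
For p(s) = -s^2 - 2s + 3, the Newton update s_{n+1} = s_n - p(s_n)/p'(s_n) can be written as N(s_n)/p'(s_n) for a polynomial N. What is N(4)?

p'(s) = -2s - 2.
N(s) = s·p'(s) - p(s) = s·(-2s - 2) - (-s^2 - 2s + 3) = -s^2 - 3.
N(4) = -19.

-19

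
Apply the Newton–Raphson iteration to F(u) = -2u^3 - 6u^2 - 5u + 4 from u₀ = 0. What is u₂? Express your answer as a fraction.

1236/2305

F'(u) = -6u^2 - 12u - 5.
F(0) = 4, F'(0) = -5, so u₁ = 0 - 4/(-5) = 4/5.
F(4/5) = -608/125, F'(4/5) = -461/25, so u₂ = (4/5) - (-608/125)/(-461/25) = 1236/2305.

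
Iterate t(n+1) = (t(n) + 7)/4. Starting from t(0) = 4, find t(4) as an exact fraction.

599/256

t(1) = (4 + 7)/4 = 11/4.
t(2) = ((11/4) + 7)/4 = 39/16.
t(3) = ((39/16) + 7)/4 = 151/64.
t(4) = ((151/64) + 7)/4 = 599/256.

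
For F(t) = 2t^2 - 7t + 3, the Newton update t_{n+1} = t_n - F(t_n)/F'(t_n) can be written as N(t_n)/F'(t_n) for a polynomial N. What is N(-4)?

F'(t) = 4t - 7.
N(t) = t·F'(t) - F(t) = t·(4t - 7) - (2t^2 - 7t + 3) = 2t^2 - 3.
N(-4) = 29.

29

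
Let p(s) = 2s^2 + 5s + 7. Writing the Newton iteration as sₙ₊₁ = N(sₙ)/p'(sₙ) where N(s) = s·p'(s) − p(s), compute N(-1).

−5

p'(s) = 4s + 5.
N(s) = s·p'(s) − p(s) = s·(4s + 5) − (2s^2 + 5s + 7) = 2s^2 − 7.
N(-1) = −5.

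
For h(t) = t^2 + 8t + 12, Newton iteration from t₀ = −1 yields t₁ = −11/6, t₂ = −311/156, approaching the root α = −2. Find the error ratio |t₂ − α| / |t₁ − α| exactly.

1/26

t₁ − α = −11/6 − (−2) = −11/6 + 2 = 1/6, so |t₁ − α| = 1/6.
t₂ − α = −311/156 − (−2) = −311/156 + 2 = 1/156, so |t₂ − α| = 1/156.
Ratio = (1/156) / (1/6) = 1/26.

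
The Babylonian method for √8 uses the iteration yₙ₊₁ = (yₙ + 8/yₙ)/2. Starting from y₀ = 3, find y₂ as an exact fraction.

577/204

y₁ = (3 + 8/3)/2 = 17/6.
y₂ = (17/6 + 8/(17/6))/2 = 577/204.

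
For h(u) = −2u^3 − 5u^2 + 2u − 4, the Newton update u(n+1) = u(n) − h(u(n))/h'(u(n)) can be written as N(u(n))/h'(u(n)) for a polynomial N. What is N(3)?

h'(u) = −6u^2 − 10u + 2.
N(u) = u·h'(u) − h(u) = u·(−6u^2 − 10u + 2) − (−2u^3 − 5u^2 + 2u − 4) = −4u^3 − 5u^2 + 4.
N(3) = −149.

−149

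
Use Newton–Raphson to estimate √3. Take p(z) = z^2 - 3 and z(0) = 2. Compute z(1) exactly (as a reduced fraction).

p'(z) = 2z.
p(2) = 1, p'(2) = 4, so z(1) = 2 - 1/4 = 7/4.

7/4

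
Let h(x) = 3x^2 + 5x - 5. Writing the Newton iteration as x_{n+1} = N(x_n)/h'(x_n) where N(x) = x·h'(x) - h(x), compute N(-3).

32

h'(x) = 6x + 5.
N(x) = x·h'(x) - h(x) = x·(6x + 5) - (3x^2 + 5x - 5) = 3x^2 + 5.
N(-3) = 32.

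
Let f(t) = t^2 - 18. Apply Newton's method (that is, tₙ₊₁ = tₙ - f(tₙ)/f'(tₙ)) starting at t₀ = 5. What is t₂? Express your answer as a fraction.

3649/860

f'(t) = 2t.
f(5) = 7, f'(5) = 10, so t₁ = 5 - 7/10 = 43/10.
f(43/10) = 49/100, f'(43/10) = 43/5, so t₂ = (43/10) - (49/100)/(43/5) = 3649/860.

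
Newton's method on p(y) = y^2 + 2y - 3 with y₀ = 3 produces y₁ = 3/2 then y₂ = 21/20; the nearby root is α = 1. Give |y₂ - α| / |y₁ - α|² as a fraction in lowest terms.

1/5

y₁ - α = 3/2 - 1 = 1/2, so |y₁ - α| = 1/2.
y₂ - α = 21/20 - 1 = 1/20, so |y₂ - α| = 1/20.
|y₁ - α|² = 1/4.
Ratio = (1/20) / (1/4) = 1/5.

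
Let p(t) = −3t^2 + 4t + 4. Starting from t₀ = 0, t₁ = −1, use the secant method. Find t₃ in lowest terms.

p(0) = 4, p(−1) = −3. t₂ = (−1) − (−3)·((−1) − 0)/((−3) − 4) = −4/7.
p(−1) = −3, p(−4/7) = 36/49. t₃ = (−4/7) − (36/49)·((−4/7) − (−1))/((36/49) − (−3)) = −40/61.

−40/61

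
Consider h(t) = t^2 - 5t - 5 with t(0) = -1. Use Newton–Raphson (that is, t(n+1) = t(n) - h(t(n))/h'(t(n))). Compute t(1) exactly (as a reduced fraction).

-6/7

h'(t) = 2t - 5.
h(-1) = 1, h'(-1) = -7, so t(1) = (-1) - 1/(-7) = -6/7.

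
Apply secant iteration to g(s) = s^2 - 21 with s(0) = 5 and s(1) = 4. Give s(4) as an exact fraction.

g(5) = 4, g(4) = -5. s(2) = 4 - (-5)·(4 - 5)/((-5) - 4) = 41/9.
g(4) = -5, g(41/9) = -20/81. s(3) = (41/9) - (-20/81)·((41/9) - 4)/((-20/81) - (-5)) = 353/77.
g(41/9) = -20/81, g(353/77) = 100/5929. s(4) = (353/77) - (100/5929)·((353/77) - (41/9))/((100/5929) - (-20/81)) = 14513/3167.

14513/3167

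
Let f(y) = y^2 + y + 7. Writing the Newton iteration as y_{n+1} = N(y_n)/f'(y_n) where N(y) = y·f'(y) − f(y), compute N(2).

−3

f'(y) = 2y + 1.
N(y) = y·f'(y) − f(y) = y·(2y + 1) − (y^2 + y + 7) = y^2 − 7.
N(2) = −3.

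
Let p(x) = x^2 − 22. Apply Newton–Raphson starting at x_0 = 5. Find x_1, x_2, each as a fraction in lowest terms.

x_1 = 47/10, x_2 = 4409/940

p'(x) = 2x.
p(5) = 3, p'(5) = 10, so x_1 = 5 − 3/10 = 47/10.
p(47/10) = 9/100, p'(47/10) = 47/5, so x_2 = (47/10) − (9/100)/(47/5) = 4409/940.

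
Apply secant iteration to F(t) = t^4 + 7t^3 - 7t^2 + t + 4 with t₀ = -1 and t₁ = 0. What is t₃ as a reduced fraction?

F(-1) = -10, F(0) = 4. t₂ = 0 - 4·(0 - (-1))/(4 - (-10)) = -2/7.
F(0) = 4, F(-2/7) = 7170/2401. t₃ = (-2/7) - (7170/2401)·((-2/7) - 0)/((7170/2401) - 4) = -1372/1217.

-1372/1217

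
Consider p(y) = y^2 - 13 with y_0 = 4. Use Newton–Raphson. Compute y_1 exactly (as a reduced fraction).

p'(y) = 2y.
p(4) = 3, p'(4) = 8, so y_1 = 4 - 3/8 = 29/8.

29/8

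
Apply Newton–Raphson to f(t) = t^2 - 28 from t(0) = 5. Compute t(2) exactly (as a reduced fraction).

f'(t) = 2t.
f(5) = -3, f'(5) = 10, so t(1) = 5 - (-3)/10 = 53/10.
f(53/10) = 9/100, f'(53/10) = 53/5, so t(2) = (53/10) - (9/100)/(53/5) = 5609/1060.

5609/1060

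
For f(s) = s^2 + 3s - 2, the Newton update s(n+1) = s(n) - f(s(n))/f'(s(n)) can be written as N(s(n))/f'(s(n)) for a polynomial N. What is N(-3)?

11

f'(s) = 2s + 3.
N(s) = s·f'(s) - f(s) = s·(2s + 3) - (s^2 + 3s - 2) = s^2 + 2.
N(-3) = 11.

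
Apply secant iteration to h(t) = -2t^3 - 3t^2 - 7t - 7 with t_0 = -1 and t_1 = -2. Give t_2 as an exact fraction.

-13/12

h(-1) = -1, h(-2) = 11. t_2 = (-2) - 11·((-2) - (-1))/(11 - (-1)) = -13/12.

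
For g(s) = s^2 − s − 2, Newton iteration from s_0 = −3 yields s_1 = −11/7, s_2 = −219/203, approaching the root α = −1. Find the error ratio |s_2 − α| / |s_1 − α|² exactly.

7/29

s_1 − α = −11/7 − (−1) = −11/7 + 1 = −4/7, so |s_1 − α| = 4/7.
s_2 − α = −219/203 − (−1) = −219/203 + 1 = −16/203, so |s_2 − α| = 16/203.
|s_1 − α|² = 16/49.
Ratio = (16/203) / (16/49) = 7/29.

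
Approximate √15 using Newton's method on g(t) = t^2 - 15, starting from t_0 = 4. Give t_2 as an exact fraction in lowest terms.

g'(t) = 2t.
g(4) = 1, g'(4) = 8, so t_1 = 4 - 1/8 = 31/8.
g(31/8) = 1/64, g'(31/8) = 31/4, so t_2 = (31/8) - (1/64)/(31/4) = 1921/496.

1921/496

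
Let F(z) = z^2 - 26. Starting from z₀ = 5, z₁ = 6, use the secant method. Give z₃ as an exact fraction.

F(5) = -1, F(6) = 10. z₂ = 6 - 10·(6 - 5)/(10 - (-1)) = 56/11.
F(6) = 10, F(56/11) = -10/121. z₃ = (56/11) - (-10/121)·((56/11) - 6)/((-10/121) - 10) = 311/61.

311/61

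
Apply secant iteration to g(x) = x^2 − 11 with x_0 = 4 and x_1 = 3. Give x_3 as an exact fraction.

73/22

g(4) = 5, g(3) = −2. x_2 = 3 − (−2)·(3 − 4)/((−2) − 5) = 23/7.
g(3) = −2, g(23/7) = −10/49. x_3 = (23/7) − (−10/49)·((23/7) − 3)/((−10/49) − (−2)) = 73/22.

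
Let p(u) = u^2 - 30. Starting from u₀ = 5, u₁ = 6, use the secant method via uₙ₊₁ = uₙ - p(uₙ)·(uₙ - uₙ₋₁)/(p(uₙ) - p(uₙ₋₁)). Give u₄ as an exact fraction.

2766/505

p(5) = -5, p(6) = 6. u₂ = 6 - 6·(6 - 5)/(6 - (-5)) = 60/11.
p(6) = 6, p(60/11) = -30/121. u₃ = (60/11) - (-30/121)·((60/11) - 6)/((-30/121) - 6) = 115/21.
p(60/11) = -30/121, p(115/21) = -5/441. u₄ = (115/21) - (-5/441)·((115/21) - (60/11))/((-5/441) - (-30/121)) = 2766/505.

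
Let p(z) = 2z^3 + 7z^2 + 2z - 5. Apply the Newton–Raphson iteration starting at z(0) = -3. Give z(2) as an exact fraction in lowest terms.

p'(z) = 6z^2 + 14z + 2.
p(-3) = -2, p'(-3) = 14, so z(1) = (-3) - (-2)/14 = -20/7.
p(-20/7) = -75/343, p'(-20/7) = 538/49, so z(2) = (-20/7) - (-75/343)/(538/49) = -10685/3766.

-10685/3766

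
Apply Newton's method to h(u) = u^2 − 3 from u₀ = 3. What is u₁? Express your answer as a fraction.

2

h'(u) = 2u.
h(3) = 6, h'(3) = 6, so u₁ = 3 − 6/6 = 2.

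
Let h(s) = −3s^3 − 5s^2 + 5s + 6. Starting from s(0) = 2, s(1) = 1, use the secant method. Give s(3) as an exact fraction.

h(2) = −28, h(1) = 3. s(2) = 1 − 3·(1 − 2)/(3 − (−28)) = 34/31.
h(1) = 3, h(34/31) = 45024/29791. s(3) = (34/31) − (45024/29791)·((34/31) − 1)/((45024/29791) − 3) = 17666/14783.

17666/14783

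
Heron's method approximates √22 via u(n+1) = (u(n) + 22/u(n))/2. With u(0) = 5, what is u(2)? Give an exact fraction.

u(1) = (5 + 22/5)/2 = 47/10.
u(2) = (47/10 + 22/(47/10))/2 = 4409/940.

4409/940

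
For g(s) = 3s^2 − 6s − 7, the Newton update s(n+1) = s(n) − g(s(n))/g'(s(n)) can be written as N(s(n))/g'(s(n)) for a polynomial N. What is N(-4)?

55

g'(s) = 6s − 6.
N(s) = s·g'(s) − g(s) = s·(6s − 6) − (3s^2 − 6s − 7) = 3s^2 + 7.
N(-4) = 55.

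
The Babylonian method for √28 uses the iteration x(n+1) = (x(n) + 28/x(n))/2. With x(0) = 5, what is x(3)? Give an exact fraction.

x(1) = (5 + 28/5)/2 = 53/10.
x(2) = (53/10 + 28/(53/10))/2 = 5609/1060.
x(3) = (5609/1060 + 28/(5609/1060))/2 = 62921681/11891080.

62921681/11891080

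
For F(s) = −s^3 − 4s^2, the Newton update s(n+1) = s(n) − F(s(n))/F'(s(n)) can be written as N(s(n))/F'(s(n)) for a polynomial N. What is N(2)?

−32

F'(s) = −3s^2 − 8s.
N(s) = s·F'(s) − F(s) = s·(−3s^2 − 8s) − (−s^3 − 4s^2) = −2s^3 − 4s^2.
N(2) = −32.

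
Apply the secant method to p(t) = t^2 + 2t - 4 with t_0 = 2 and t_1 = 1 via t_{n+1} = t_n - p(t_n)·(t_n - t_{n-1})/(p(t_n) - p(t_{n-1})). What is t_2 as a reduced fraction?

p(2) = 4, p(1) = -1. t_2 = 1 - (-1)·(1 - 2)/((-1) - 4) = 6/5.

6/5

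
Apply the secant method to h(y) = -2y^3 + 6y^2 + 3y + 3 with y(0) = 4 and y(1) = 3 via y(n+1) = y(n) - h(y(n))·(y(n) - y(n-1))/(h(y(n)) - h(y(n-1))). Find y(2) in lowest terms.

h(4) = -17, h(3) = 12. y(2) = 3 - 12·(3 - 4)/(12 - (-17)) = 99/29.

99/29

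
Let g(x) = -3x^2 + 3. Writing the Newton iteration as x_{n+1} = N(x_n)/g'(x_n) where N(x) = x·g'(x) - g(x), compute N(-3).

-30

g'(x) = -6x.
N(x) = x·g'(x) - g(x) = x·(-6x) - (-3x^2 + 3) = -3x^2 - 3.
N(-3) = -30.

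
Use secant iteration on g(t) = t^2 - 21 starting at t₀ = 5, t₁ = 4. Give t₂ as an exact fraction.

g(5) = 4, g(4) = -5. t₂ = 4 - (-5)·(4 - 5)/((-5) - 4) = 41/9.

41/9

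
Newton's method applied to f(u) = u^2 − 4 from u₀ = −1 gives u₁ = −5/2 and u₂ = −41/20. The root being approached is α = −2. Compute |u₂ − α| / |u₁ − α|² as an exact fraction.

1/5

u₁ − α = −5/2 − (−2) = −5/2 + 2 = −1/2, so |u₁ − α| = 1/2.
u₂ − α = −41/20 − (−2) = −41/20 + 2 = −1/20, so |u₂ − α| = 1/20.
|u₁ − α|² = 1/4.
Ratio = (1/20) / (1/4) = 1/5.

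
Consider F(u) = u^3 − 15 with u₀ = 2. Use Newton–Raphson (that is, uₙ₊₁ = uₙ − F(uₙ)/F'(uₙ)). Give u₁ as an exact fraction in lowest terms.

31/12

F'(u) = 3u^2.
F(2) = −7, F'(2) = 12, so u₁ = 2 − (−7)/12 = 31/12.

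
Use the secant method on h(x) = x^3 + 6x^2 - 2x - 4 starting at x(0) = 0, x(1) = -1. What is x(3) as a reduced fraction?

h(0) = -4, h(-1) = 3. x(2) = (-1) - 3·((-1) - 0)/(3 - (-4)) = -4/7.
h(-1) = 3, h(-4/7) = -372/343. x(3) = (-4/7) - (-372/343)·((-4/7) - (-1))/((-372/343) - 3) = -320/467.

-320/467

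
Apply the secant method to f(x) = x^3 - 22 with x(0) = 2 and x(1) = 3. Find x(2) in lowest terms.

f(2) = -14, f(3) = 5. x(2) = 3 - 5·(3 - 2)/(5 - (-14)) = 52/19.

52/19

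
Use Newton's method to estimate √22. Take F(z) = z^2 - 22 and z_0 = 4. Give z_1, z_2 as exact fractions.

z_1 = 19/4, z_2 = 713/152

F'(z) = 2z.
F(4) = -6, F'(4) = 8, so z_1 = 4 - (-6)/8 = 19/4.
F(19/4) = 9/16, F'(19/4) = 19/2, so z_2 = (19/4) - (9/16)/(19/2) = 713/152.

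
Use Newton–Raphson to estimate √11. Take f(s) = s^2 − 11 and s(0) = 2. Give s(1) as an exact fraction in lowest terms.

f'(s) = 2s.
f(2) = −7, f'(2) = 4, so s(1) = 2 − (−7)/4 = 15/4.

15/4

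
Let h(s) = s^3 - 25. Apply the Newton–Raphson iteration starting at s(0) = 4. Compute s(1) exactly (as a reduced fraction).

h'(s) = 3s^2.
h(4) = 39, h'(4) = 48, so s(1) = 4 - 39/48 = 51/16.

51/16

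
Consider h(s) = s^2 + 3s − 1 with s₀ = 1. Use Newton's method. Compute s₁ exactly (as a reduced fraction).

2/5

h'(s) = 2s + 3.
h(1) = 3, h'(1) = 5, so s₁ = 1 − 3/5 = 2/5.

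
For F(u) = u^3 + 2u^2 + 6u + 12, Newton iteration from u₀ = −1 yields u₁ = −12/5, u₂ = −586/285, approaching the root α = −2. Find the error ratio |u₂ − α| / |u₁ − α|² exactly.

20/57

u₁ − α = −12/5 − (−2) = −12/5 + 2 = −2/5, so |u₁ − α| = 2/5.
u₂ − α = −586/285 − (−2) = −586/285 + 2 = −16/285, so |u₂ − α| = 16/285.
|u₁ − α|² = 4/25.
Ratio = (16/285) / (4/25) = 20/57.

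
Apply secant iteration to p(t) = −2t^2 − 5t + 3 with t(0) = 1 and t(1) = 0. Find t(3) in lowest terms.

p(1) = −4, p(0) = 3. t(2) = 0 − 3·(0 − 1)/(3 − (−4)) = 3/7.
p(0) = 3, p(3/7) = 24/49. t(3) = (3/7) − (24/49)·((3/7) − 0)/((24/49) − 3) = 21/41.

21/41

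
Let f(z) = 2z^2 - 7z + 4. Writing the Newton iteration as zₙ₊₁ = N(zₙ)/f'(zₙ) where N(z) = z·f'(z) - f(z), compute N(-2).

f'(z) = 4z - 7.
N(z) = z·f'(z) - f(z) = z·(4z - 7) - (2z^2 - 7z + 4) = 2z^2 - 4.
N(-2) = 4.

4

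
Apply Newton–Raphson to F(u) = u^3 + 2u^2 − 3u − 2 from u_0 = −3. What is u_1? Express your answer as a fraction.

F'(u) = 3u^2 + 4u − 3.
F(−3) = −2, F'(−3) = 12, so u_1 = (−3) − (−2)/12 = −17/6.

−17/6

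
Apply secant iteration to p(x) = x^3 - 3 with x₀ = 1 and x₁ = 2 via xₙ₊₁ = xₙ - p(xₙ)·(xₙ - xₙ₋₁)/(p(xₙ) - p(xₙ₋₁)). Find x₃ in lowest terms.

p(1) = -2, p(2) = 5. x₂ = 2 - 5·(2 - 1)/(5 - (-2)) = 9/7.
p(2) = 5, p(9/7) = -300/343. x₃ = (9/7) - (-300/343)·((9/7) - 2)/((-300/343) - 5) = 561/403.

561/403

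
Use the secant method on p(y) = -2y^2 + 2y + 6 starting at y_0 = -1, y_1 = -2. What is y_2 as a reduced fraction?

-5/4

p(-1) = 2, p(-2) = -6. y_2 = (-2) - (-6)·((-2) - (-1))/((-6) - 2) = -5/4.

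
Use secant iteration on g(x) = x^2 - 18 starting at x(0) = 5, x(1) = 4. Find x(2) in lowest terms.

g(5) = 7, g(4) = -2. x(2) = 4 - (-2)·(4 - 5)/((-2) - 7) = 38/9.

38/9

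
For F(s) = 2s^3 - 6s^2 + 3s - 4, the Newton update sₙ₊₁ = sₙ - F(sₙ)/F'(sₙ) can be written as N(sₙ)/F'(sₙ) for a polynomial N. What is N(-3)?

-158

F'(s) = 6s^2 - 12s + 3.
N(s) = s·F'(s) - F(s) = s·(6s^2 - 12s + 3) - (2s^3 - 6s^2 + 3s - 4) = 4s^3 - 6s^2 + 4.
N(-3) = -158.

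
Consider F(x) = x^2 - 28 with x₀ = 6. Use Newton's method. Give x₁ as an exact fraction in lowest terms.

16/3

F'(x) = 2x.
F(6) = 8, F'(6) = 12, so x₁ = 6 - 8/12 = 16/3.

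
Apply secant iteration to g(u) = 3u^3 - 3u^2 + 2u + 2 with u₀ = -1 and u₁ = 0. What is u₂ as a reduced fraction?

g(-1) = -6, g(0) = 2. u₂ = 0 - 2·(0 - (-1))/(2 - (-6)) = -1/4.

-1/4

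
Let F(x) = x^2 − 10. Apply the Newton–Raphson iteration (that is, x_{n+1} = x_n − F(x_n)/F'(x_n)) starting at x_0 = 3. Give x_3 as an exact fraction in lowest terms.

1039681/328776

F'(x) = 2x.
F(3) = −1, F'(3) = 6, so x_1 = 3 − (−1)/6 = 19/6.
F(19/6) = 1/36, F'(19/6) = 19/3, so x_2 = (19/6) − (1/36)/(19/3) = 721/228.
F(721/228) = 1/51984, F'(721/228) = 721/114, so x_3 = (721/228) − (1/51984)/(721/114) = 1039681/328776.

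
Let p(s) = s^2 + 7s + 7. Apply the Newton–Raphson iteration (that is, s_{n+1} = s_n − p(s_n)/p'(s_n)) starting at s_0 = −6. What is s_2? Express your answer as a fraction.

p'(s) = 2s + 7.
p(−6) = 1, p'(−6) = −5, so s_1 = (−6) − 1/(−5) = −29/5.
p(−29/5) = 1/25, p'(−29/5) = −23/5, so s_2 = (−29/5) − (1/25)/(−23/5) = −666/115.

−666/115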